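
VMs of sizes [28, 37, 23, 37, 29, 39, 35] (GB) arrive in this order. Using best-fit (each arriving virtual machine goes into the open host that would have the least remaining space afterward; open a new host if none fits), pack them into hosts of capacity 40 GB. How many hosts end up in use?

7

  28 → host 1 (new)  [load 28/40]
  37 → host 2 (new)  [load 37/40]
  23 → host 3 (new)  [load 23/40]
  37 → host 4 (new)  [load 37/40]
  29 → host 5 (new)  [load 29/40]
  39 → host 6 (new)  [load 39/40]
  35 → host 7 (new)  [load 35/40]
7 hosts opened.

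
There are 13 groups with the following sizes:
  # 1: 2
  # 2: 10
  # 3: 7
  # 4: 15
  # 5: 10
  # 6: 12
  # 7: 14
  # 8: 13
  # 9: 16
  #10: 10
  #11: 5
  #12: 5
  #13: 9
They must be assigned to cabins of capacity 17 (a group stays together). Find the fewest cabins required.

Total = 16 + 15 + 14 + 13 + 12 + 10 + 10 + 10 + 9 + 7 + 5 + 5 + 2 = 128.
Lower bound: ⌈128/17⌉ = 8 cabins.
Also, 9 groups each exceed 17/2, and no two of those can share a cabin, so at least 9 cabins are needed.
A packing using 9 cabins:
  cabin 1: 16 = 16
  cabin 2: 15 + 2 = 17
  cabin 3: 14 = 14
  cabin 4: 13 = 13
  cabin 5: 12 + 5 = 17
  cabin 6: 10 + 7 = 17
  cabin 7: 10 + 5 = 15
  cabin 8: 10 = 10
  cabin 9: 9 = 9
This matches the lower bound, so 9 is optimal.

9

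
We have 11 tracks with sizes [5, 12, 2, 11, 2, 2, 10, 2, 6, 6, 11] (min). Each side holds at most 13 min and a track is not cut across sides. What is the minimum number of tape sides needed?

Total = 12 + 11 + 11 + 10 + 6 + 6 + 5 + 2 + 2 + 2 + 2 = 69 min.
Lower bound: ⌈69/13⌉ = 6 tape sides.
A packing using 6 tape sides:
  side 1: 12 = 12
  side 2: 11 + 2 = 13
  side 3: 11 + 2 = 13
  side 4: 10 + 2 = 12
  side 5: 6 + 6 = 12
  side 6: 5 + 2 = 7
This matches the lower bound, so 6 is optimal.

6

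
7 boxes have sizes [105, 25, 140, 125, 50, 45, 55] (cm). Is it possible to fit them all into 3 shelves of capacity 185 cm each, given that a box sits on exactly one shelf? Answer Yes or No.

A valid assignment using 3 shelves:
  shelf 1: 140 + 45 = 185
  shelf 2: 125 + 55 = 180
  shelf 3: 105 + 50 + 25 = 180
Every load is within 185 cm, so 3 shelves suffice.

Yes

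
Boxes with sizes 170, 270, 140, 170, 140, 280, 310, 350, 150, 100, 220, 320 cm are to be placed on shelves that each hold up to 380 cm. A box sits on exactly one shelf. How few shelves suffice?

Total = 350 + 320 + 310 + 280 + 270 + 220 + 170 + 170 + 150 + 140 + 140 + 100 = 2620 cm.
Lower bound: ⌈2620/380⌉ = 7 shelves.
A packing using 8 shelves:
  shelf 1: 350 = 350
  shelf 2: 320 = 320
  shelf 3: 310 = 310
  shelf 4: 280 + 100 = 380
  shelf 5: 270 = 270
  shelf 6: 220 + 150 = 370
  shelf 7: 170 + 170 = 340
  shelf 8: 140 + 140 = 280
No arrangement into 7 shelves stays within capacity, so 8 is optimal.

8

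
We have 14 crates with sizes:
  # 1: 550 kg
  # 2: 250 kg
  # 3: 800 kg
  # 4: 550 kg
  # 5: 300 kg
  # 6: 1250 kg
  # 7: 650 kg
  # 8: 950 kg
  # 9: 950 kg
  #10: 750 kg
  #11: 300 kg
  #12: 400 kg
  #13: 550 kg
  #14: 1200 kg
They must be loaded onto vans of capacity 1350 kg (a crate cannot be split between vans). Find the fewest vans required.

8

Total = 1250 + 1200 + 950 + 950 + 800 + 750 + 650 + 550 + 550 + 550 + 400 + 300 + 300 + 250 = 9450 kg.
Lower bound: ⌈9450/1350⌉ = 7 vans.
A packing using 8 vans:
  van 1: 1250 = 1250
  van 2: 1200 = 1200
  van 3: 950 + 400 = 1350
  van 4: 950 + 300 = 1250
  van 5: 800 + 550 = 1350
  van 6: 750 + 550 = 1300
  van 7: 650 + 550 = 1200
  van 8: 300 + 250 = 550
No arrangement into 7 vans stays within capacity, so 8 is optimal.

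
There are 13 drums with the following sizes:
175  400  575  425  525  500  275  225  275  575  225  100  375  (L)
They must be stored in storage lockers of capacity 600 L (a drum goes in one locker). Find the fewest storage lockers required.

Total = 575 + 575 + 525 + 500 + 425 + 400 + 375 + 275 + 275 + 225 + 225 + 175 + 100 = 4650 L.
Lower bound: ⌈4650/600⌉ = 8 storage lockers.
A packing using 9 storage lockers:
  locker 1: 575 = 575
  locker 2: 575 = 575
  locker 3: 525 = 525
  locker 4: 500 + 100 = 600
  locker 5: 425 + 175 = 600
  locker 6: 400 = 400
  locker 7: 375 + 225 = 600
  locker 8: 275 + 275 = 550
  locker 9: 225 = 225
No arrangement into 8 storage lockers stays within capacity, so 9 is optimal.

9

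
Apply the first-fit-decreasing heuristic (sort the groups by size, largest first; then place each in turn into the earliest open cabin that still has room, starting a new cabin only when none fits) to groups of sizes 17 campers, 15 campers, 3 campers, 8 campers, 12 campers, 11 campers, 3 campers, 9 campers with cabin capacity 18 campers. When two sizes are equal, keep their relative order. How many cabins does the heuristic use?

5

Sorted descending: 17, 15, 12, 11, 9, 8, 3, 3.
  17 → cabin 1 (new)  [load 17/18]
  15 → cabin 2 (new)  [load 15/18]
  12 → cabin 3 (new)  [load 12/18]
  11 → cabin 4 (new)  [load 11/18]
  9 → cabin 5 (new)  [load 9/18]
  8 → cabin 5  [load 17/18]
  3 → cabin 2  [load 18/18]
  3 → cabin 3  [load 15/18]
5 cabins opened.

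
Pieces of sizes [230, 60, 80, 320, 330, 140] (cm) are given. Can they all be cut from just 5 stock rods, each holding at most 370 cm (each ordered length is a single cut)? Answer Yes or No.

A valid assignment using 4 stock rods:
  stock rod 1: 330 = 330
  stock rod 2: 320 = 320
  stock rod 3: 230 + 140 = 370
  stock rod 4: 80 + 60 = 140
That uses only 4 ≤ 5, so 5 stock rods are enough.

Yes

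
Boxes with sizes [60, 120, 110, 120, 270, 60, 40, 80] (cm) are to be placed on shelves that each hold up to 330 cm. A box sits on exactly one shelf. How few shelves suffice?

3

Total = 270 + 120 + 120 + 110 + 80 + 60 + 60 + 40 = 860 cm.
Lower bound: ⌈860/330⌉ = 3 shelves.
A packing using 3 shelves:
  shelf 1: 270 + 60 = 330
  shelf 2: 120 + 120 + 80 = 320
  shelf 3: 110 + 60 + 40 = 210
This matches the lower bound, so 3 is optimal.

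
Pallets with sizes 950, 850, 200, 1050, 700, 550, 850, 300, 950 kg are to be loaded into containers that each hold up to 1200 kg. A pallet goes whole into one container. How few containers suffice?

Total = 1050 + 950 + 950 + 850 + 850 + 700 + 550 + 300 + 200 = 6400 kg.
Lower bound: ⌈6400/1200⌉ = 6 containers.
A packing using 7 containers:
  container 1: 1050 = 1050
  container 2: 950 + 200 = 1150
  container 3: 950 = 950
  container 4: 850 + 300 = 1150
  container 5: 850 = 850
  container 6: 700 = 700
  container 7: 550 = 550
No arrangement into 6 containers stays within capacity, so 7 is optimal.

7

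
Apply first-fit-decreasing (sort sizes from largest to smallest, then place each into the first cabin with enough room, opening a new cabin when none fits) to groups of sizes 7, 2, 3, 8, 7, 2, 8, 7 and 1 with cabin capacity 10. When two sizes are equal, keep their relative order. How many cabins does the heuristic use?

Sorted descending: 8, 8, 7, 7, 7, 3, 2, 2, 1.
  8 → cabin 1 (new)  [load 8/10]
  8 → cabin 2 (new)  [load 8/10]
  7 → cabin 3 (new)  [load 7/10]
  7 → cabin 4 (new)  [load 7/10]
  7 → cabin 5 (new)  [load 7/10]
  3 → cabin 3  [load 10/10]
  2 → cabin 1  [load 10/10]
  2 → cabin 2  [load 10/10]
  1 → cabin 4  [load 8/10]
5 cabins opened.

5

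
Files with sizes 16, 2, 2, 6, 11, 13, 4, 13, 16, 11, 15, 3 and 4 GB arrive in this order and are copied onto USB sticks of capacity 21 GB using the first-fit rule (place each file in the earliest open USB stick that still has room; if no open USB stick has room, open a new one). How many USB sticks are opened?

7

  16 → USB stick 1 (new)  [load 16/21]
  2 → USB stick 1  [load 18/21]
  2 → USB stick 1  [load 20/21]
  6 → USB stick 2 (new)  [load 6/21]
  11 → USB stick 2  [load 17/21]
  13 → USB stick 3 (new)  [load 13/21]
  4 → USB stick 2  [load 21/21]
  13 → USB stick 4 (new)  [load 13/21]
  16 → USB stick 5 (new)  [load 16/21]
  11 → USB stick 6 (new)  [load 11/21]
  15 → USB stick 7 (new)  [load 15/21]
  3 → USB stick 3  [load 16/21]
  4 → USB stick 3  [load 20/21]
7 USB sticks opened.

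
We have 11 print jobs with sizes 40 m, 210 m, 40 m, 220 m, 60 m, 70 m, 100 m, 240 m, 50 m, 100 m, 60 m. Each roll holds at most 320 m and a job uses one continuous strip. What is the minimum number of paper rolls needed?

4

Total = 240 + 220 + 210 + 100 + 100 + 70 + 60 + 60 + 50 + 40 + 40 = 1190 m.
Lower bound: ⌈1190/320⌉ = 4 paper rolls.
A packing using 4 paper rolls:
  roll 1: 240 + 70 = 310
  roll 2: 220 + 100 = 320
  roll 3: 210 + 100 = 310
  roll 4: 60 + 60 + 50 + 40 + 40 = 250
This matches the lower bound, so 4 is optimal.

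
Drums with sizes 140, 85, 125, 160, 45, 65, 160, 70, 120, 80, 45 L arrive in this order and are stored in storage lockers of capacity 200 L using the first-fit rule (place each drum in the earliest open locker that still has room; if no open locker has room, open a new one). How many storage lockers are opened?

6

  140 → locker 1 (new)  [load 140/200]
  85 → locker 2 (new)  [load 85/200]
  125 → locker 3 (new)  [load 125/200]
  160 → locker 4 (new)  [load 160/200]
  45 → locker 1  [load 185/200]
  65 → locker 2  [load 150/200]
  160 → locker 5 (new)  [load 160/200]
  70 → locker 3  [load 195/200]
  120 → locker 6 (new)  [load 120/200]
  80 → locker 6  [load 200/200]
  45 → locker 2  [load 195/200]
6 storage lockers opened.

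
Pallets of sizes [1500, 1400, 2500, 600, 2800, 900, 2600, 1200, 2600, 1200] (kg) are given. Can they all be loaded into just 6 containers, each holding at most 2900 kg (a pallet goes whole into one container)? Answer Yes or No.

Total = 17300 kg; ⌈17300/2900⌉ = 6.
The bound of 6 does not rule out 6, but exhaustive search shows no assignment into 6 containers of capacity 2900 kg exists — the minimum is 7.

No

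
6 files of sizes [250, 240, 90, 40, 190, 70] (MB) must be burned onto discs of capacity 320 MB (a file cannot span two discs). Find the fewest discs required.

Total = 250 + 240 + 190 + 90 + 70 + 40 = 880 MB.
Lower bound: ⌈880/320⌉ = 3 discs.
A packing using 3 discs:
  disc 1: 250 + 70 = 320
  disc 2: 240 + 40 = 280
  disc 3: 190 + 90 = 280
This matches the lower bound, so 3 is optimal.

3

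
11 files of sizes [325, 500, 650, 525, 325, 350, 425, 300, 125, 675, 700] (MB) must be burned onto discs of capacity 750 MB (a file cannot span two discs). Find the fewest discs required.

8

Total = 700 + 675 + 650 + 525 + 500 + 425 + 350 + 325 + 325 + 300 + 125 = 4900 MB.
Lower bound: ⌈4900/750⌉ = 7 discs.
A packing using 8 discs:
  disc 1: 700 = 700
  disc 2: 675 = 675
  disc 3: 650 = 650
  disc 4: 525 + 125 = 650
  disc 5: 500 = 500
  disc 6: 425 + 325 = 750
  disc 7: 350 + 325 = 675
  disc 8: 300 = 300
No arrangement into 7 discs stays within capacity, so 8 is optimal.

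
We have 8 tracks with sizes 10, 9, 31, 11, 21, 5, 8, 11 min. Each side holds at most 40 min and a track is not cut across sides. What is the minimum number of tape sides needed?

3

Total = 31 + 21 + 11 + 11 + 10 + 9 + 8 + 5 = 106 min.
Lower bound: ⌈106/40⌉ = 3 tape sides.
A packing using 3 tape sides:
  side 1: 31 + 9 = 40
  side 2: 21 + 11 + 8 = 40
  side 3: 11 + 10 + 5 = 26
This matches the lower bound, so 3 is optimal.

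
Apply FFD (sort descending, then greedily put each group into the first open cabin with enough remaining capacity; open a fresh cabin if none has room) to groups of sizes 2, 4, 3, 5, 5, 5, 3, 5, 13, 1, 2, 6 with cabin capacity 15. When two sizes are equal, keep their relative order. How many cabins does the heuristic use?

4

Sorted descending: 13, 6, 5, 5, 5, 5, 4, 3, 3, 2, 2, 1.
  13 → cabin 1 (new)  [load 13/15]
  6 → cabin 2 (new)  [load 6/15]
  5 → cabin 2  [load 11/15]
  5 → cabin 3 (new)  [load 5/15]
  5 → cabin 3  [load 10/15]
  5 → cabin 3  [load 15/15]
  4 → cabin 2  [load 15/15]
  3 → cabin 4 (new)  [load 3/15]
  3 → cabin 4  [load 6/15]
  2 → cabin 1  [load 15/15]
  2 → cabin 4  [load 8/15]
  1 → cabin 4  [load 9/15]
4 cabins opened.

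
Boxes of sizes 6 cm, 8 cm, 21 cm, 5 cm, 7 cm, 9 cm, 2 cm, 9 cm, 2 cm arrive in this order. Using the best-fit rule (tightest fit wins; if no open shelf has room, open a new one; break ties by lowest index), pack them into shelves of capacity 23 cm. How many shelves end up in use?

  6 → shelf 1 (new)  [load 6/23]
  8 → shelf 1  [load 14/23]
  21 → shelf 2 (new)  [load 21/23]
  5 → shelf 1  [load 19/23]
  7 → shelf 3 (new)  [load 7/23]
  9 → shelf 3  [load 16/23]
  2 → shelf 2  [load 23/23]
  9 → shelf 4 (new)  [load 9/23]
  2 → shelf 1  [load 21/23]
4 shelves opened.

4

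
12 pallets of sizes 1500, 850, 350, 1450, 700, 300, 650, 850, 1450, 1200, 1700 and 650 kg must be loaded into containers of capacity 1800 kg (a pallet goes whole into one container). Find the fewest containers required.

8

Total = 1700 + 1500 + 1450 + 1450 + 1200 + 850 + 850 + 700 + 650 + 650 + 350 + 300 = 11650 kg.
Lower bound: ⌈11650/1800⌉ = 7 containers.
A packing using 8 containers:
  container 1: 1700 = 1700
  container 2: 1500 + 300 = 1800
  container 3: 1450 + 350 = 1800
  container 4: 1450 = 1450
  container 5: 1200 = 1200
  container 6: 850 + 850 = 1700
  container 7: 700 + 650 = 1350
  container 8: 650 = 650
No arrangement into 7 containers stays within capacity, so 8 is optimal.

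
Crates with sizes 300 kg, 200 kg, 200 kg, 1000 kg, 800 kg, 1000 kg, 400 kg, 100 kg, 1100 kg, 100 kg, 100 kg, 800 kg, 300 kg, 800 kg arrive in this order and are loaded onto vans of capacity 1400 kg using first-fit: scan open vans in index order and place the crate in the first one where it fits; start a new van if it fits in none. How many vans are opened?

  300 → van 1 (new)  [load 300/1400]
  200 → van 1  [load 500/1400]
  200 → van 1  [load 700/1400]
  1000 → van 2 (new)  [load 1000/1400]
  800 → van 3 (new)  [load 800/1400]
  1000 → van 4 (new)  [load 1000/1400]
  400 → van 1  [load 1100/1400]
  100 → van 1  [load 1200/1400]
  1100 → van 5 (new)  [load 1100/1400]
  100 → van 1  [load 1300/1400]
  100 → van 1  [load 1400/1400]
  800 → van 6 (new)  [load 800/1400]
  300 → van 2  [load 1300/1400]
  800 → van 7 (new)  [load 800/1400]
7 vans opened.

7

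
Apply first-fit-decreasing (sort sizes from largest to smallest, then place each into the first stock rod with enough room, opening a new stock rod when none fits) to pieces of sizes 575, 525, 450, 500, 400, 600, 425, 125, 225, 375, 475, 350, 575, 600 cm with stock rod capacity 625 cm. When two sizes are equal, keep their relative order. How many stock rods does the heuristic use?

12

Sorted descending: 600, 600, 575, 575, 525, 500, 475, 450, 425, 400, 375, 350, 225, 125.
  600 → stock rod 1 (new)  [load 600/625]
  600 → stock rod 2 (new)  [load 600/625]
  575 → stock rod 3 (new)  [load 575/625]
  575 → stock rod 4 (new)  [load 575/625]
  525 → stock rod 5 (new)  [load 525/625]
  500 → stock rod 6 (new)  [load 500/625]
  475 → stock rod 7 (new)  [load 475/625]
  450 → stock rod 8 (new)  [load 450/625]
  425 → stock rod 9 (new)  [load 425/625]
  400 → stock rod 10 (new)  [load 400/625]
  375 → stock rod 11 (new)  [load 375/625]
  350 → stock rod 12 (new)  [load 350/625]
  225 → stock rod 10  [load 625/625]
  125 → stock rod 6  [load 625/625]
12 stock rods opened.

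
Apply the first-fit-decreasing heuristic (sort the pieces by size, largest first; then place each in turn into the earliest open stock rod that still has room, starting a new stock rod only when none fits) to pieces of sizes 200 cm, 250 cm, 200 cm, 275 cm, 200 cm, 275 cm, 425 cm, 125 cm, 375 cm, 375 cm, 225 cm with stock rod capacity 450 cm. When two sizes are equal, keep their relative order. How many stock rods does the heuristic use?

Sorted descending: 425, 375, 375, 275, 275, 250, 225, 200, 200, 200, 125.
  425 → stock rod 1 (new)  [load 425/450]
  375 → stock rod 2 (new)  [load 375/450]
  375 → stock rod 3 (new)  [load 375/450]
  275 → stock rod 4 (new)  [load 275/450]
  275 → stock rod 5 (new)  [load 275/450]
  250 → stock rod 6 (new)  [load 250/450]
  225 → stock rod 7 (new)  [load 225/450]
  200 → stock rod 6  [load 450/450]
  200 → stock rod 7  [load 425/450]
  200 → stock rod 8 (new)  [load 200/450]
  125 → stock rod 4  [load 400/450]
8 stock rods opened.

8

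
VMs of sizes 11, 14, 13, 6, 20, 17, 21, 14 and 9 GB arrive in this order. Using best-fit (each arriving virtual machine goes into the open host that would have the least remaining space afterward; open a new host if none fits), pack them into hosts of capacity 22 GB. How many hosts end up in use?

7

  11 → host 1 (new)  [load 11/22]
  14 → host 2 (new)  [load 14/22]
  13 → host 3 (new)  [load 13/22]
  6 → host 2  [load 20/22]
  20 → host 4 (new)  [load 20/22]
  17 → host 5 (new)  [load 17/22]
  21 → host 6 (new)  [load 21/22]
  14 → host 7 (new)  [load 14/22]
  9 → host 3  [load 22/22]
7 hosts opened.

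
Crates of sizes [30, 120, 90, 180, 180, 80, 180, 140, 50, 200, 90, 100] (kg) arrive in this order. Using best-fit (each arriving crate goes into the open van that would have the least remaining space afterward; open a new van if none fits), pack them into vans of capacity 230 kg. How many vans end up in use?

7

  30 → van 1 (new)  [load 30/230]
  120 → van 1  [load 150/230]
  90 → van 2 (new)  [load 90/230]
  180 → van 3 (new)  [load 180/230]
  180 → van 4 (new)  [load 180/230]
  80 → van 1  [load 230/230]
  180 → van 5 (new)  [load 180/230]
  140 → van 2  [load 230/230]
  50 → van 3  [load 230/230]
  200 → van 6 (new)  [load 200/230]
  90 → van 7 (new)  [load 90/230]
  100 → van 7  [load 190/230]
7 vans opened.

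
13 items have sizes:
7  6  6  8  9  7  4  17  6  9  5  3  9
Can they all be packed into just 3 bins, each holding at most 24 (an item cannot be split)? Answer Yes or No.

No

Total = 96; ⌈96/24⌉ = 4.
At least 4 bins are required, but only 3 are allowed.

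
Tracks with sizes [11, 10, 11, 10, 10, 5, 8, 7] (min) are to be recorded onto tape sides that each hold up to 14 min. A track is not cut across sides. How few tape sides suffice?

Total = 11 + 11 + 10 + 10 + 10 + 8 + 7 + 5 = 72 min.
Lower bound: ⌈72/14⌉ = 6 tape sides.
A packing using 7 tape sides:
  side 1: 11 = 11
  side 2: 11 = 11
  side 3: 10 = 10
  side 4: 10 = 10
  side 5: 10 = 10
  side 6: 8 + 5 = 13
  side 7: 7 = 7
No arrangement into 6 tape sides stays within capacity, so 7 is optimal.

7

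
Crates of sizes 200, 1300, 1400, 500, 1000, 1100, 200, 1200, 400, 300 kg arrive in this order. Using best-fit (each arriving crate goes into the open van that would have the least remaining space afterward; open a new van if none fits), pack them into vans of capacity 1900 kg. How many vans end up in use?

  200 → van 1 (new)  [load 200/1900]
  1300 → van 1  [load 1500/1900]
  1400 → van 2 (new)  [load 1400/1900]
  500 → van 2  [load 1900/1900]
  1000 → van 3 (new)  [load 1000/1900]
  1100 → van 4 (new)  [load 1100/1900]
  200 → van 1  [load 1700/1900]
  1200 → van 5 (new)  [load 1200/1900]
  400 → van 5  [load 1600/1900]
  300 → van 5  [load 1900/1900]
5 vans opened.

5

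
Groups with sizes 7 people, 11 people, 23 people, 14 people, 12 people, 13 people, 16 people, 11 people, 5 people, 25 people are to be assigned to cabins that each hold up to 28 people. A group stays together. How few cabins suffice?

6

Total = 25 + 23 + 16 + 14 + 13 + 12 + 11 + 11 + 7 + 5 = 137 people.
Lower bound: ⌈137/28⌉ = 5 cabins.
A packing using 6 cabins:
  cabin 1: 25 = 25
  cabin 2: 23 + 5 = 28
  cabin 3: 16 + 12 = 28
  cabin 4: 14 + 13 = 27
  cabin 5: 11 + 11 = 22
  cabin 6: 7 = 7
No arrangement into 5 cabins stays within capacity, so 6 is optimal.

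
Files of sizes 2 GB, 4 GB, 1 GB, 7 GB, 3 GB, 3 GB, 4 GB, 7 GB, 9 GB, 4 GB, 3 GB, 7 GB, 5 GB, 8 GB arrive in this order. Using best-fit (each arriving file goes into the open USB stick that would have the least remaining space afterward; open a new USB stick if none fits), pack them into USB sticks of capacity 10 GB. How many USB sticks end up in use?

8

  2 → USB stick 1 (new)  [load 2/10]
  4 → USB stick 1  [load 6/10]
  1 → USB stick 1  [load 7/10]
  7 → USB stick 2 (new)  [load 7/10]
  3 → USB stick 1  [load 10/10]
  3 → USB stick 2  [load 10/10]
  4 → USB stick 3 (new)  [load 4/10]
  7 → USB stick 4 (new)  [load 7/10]
  9 → USB stick 5 (new)  [load 9/10]
  4 → USB stick 3  [load 8/10]
  3 → USB stick 4  [load 10/10]
  7 → USB stick 6 (new)  [load 7/10]
  5 → USB stick 7 (new)  [load 5/10]
  8 → USB stick 8 (new)  [load 8/10]
8 USB sticks opened.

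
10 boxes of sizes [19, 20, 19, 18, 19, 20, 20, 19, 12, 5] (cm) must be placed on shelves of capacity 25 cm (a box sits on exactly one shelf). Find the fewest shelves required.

Total = 20 + 20 + 20 + 19 + 19 + 19 + 19 + 18 + 12 + 5 = 171 cm.
Lower bound: ⌈171/25⌉ = 7 shelves.
Also, 8 boxes each exceed 25/2 cm, and no two of those can share a shelf, so at least 8 shelves are needed.
A packing using 9 shelves:
  shelf 1: 20 + 5 = 25
  shelf 2: 20 = 20
  shelf 3: 20 = 20
  shelf 4: 19 = 19
  shelf 5: 19 = 19
  shelf 6: 19 = 19
  shelf 7: 19 = 19
  shelf 8: 18 = 18
  shelf 9: 12 = 12
No arrangement into 8 shelves stays within capacity, so 9 is optimal.

9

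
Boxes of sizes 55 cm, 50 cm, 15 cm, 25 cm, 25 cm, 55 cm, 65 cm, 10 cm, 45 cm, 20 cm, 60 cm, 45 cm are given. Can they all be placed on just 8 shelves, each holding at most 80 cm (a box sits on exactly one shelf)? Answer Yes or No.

Yes

A valid assignment using 7 shelves:
  shelf 1: 65 + 15 = 80
  shelf 2: 60 + 20 = 80
  shelf 3: 55 + 25 = 80
  shelf 4: 55 + 25 = 80
  shelf 5: 50 + 10 = 60
  shelf 6: 45 = 45
  shelf 7: 45 = 45
That uses only 7 ≤ 8, so 8 shelves are enough.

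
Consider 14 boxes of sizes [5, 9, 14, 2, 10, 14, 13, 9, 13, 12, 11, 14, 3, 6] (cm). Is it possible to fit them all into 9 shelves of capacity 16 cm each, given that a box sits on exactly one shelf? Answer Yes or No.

No

Total = 135 cm; ⌈135/16⌉ = 9.
10 boxes each exceed half the capacity and cannot share a shelf, forcing at least 10 shelves.
At least 10 shelves are required, but only 9 are allowed.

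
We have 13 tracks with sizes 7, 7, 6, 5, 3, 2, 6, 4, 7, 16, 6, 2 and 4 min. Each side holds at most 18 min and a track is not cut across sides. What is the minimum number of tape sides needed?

5

Total = 16 + 7 + 7 + 7 + 6 + 6 + 6 + 5 + 4 + 4 + 3 + 2 + 2 = 75 min.
Lower bound: ⌈75/18⌉ = 5 tape sides.
A packing using 5 tape sides:
  side 1: 16 + 2 = 18
  side 2: 7 + 7 + 4 = 18
  side 3: 7 + 6 + 5 = 18
  side 4: 6 + 6 + 4 + 2 = 18
  side 5: 3 = 3
This matches the lower bound, so 5 is optimal.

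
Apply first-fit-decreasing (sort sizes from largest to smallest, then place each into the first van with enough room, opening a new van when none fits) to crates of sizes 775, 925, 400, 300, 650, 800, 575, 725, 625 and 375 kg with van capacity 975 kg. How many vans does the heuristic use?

Sorted descending: 925, 800, 775, 725, 650, 625, 575, 400, 375, 300.
  925 → van 1 (new)  [load 925/975]
  800 → van 2 (new)  [load 800/975]
  775 → van 3 (new)  [load 775/975]
  725 → van 4 (new)  [load 725/975]
  650 → van 5 (new)  [load 650/975]
  625 → van 6 (new)  [load 625/975]
  575 → van 7 (new)  [load 575/975]
  400 → van 7  [load 975/975]
  375 → van 8 (new)  [load 375/975]
  300 → van 5  [load 950/975]
8 vans opened.

8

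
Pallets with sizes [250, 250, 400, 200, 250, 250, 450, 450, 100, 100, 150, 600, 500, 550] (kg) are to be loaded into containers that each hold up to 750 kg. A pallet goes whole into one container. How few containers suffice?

7

Total = 600 + 550 + 500 + 450 + 450 + 400 + 250 + 250 + 250 + 250 + 200 + 150 + 100 + 100 = 4500 kg.
Lower bound: ⌈4500/750⌉ = 6 containers.
A packing using 7 containers:
  container 1: 600 + 150 = 750
  container 2: 550 + 200 = 750
  container 3: 500 + 250 = 750
  container 4: 450 + 250 = 700
  container 5: 450 + 250 = 700
  container 6: 400 + 250 + 100 = 750
  container 7: 100 = 100
No arrangement into 6 containers stays within capacity, so 7 is optimal.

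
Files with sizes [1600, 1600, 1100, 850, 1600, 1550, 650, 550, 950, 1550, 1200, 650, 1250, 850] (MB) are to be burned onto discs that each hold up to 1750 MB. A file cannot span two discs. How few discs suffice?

10

Total = 1600 + 1600 + 1600 + 1550 + 1550 + 1250 + 1200 + 1100 + 950 + 850 + 850 + 650 + 650 + 550 = 15950 MB.
Lower bound: ⌈15950/1750⌉ = 10 discs.
A packing using 10 discs:
  disc 1: 1600 = 1600
  disc 2: 1600 = 1600
  disc 3: 1600 = 1600
  disc 4: 1550 = 1550
  disc 5: 1550 = 1550
  disc 6: 1250 = 1250
  disc 7: 1200 + 550 = 1750
  disc 8: 1100 + 650 = 1750
  disc 9: 950 + 650 = 1600
  disc 10: 850 + 850 = 1700
This matches the lower bound, so 10 is optimal.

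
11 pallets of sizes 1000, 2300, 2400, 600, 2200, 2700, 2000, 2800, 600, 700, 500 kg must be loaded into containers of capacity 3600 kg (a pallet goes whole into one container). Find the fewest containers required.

Total = 2800 + 2700 + 2400 + 2300 + 2200 + 2000 + 1000 + 700 + 600 + 600 + 500 = 17800 kg.
Lower bound: ⌈17800/3600⌉ = 5 containers.
Also, 6 pallets each exceed 1800 kg, and no two of those can share a container, so at least 6 containers are needed.
A packing using 6 containers:
  container 1: 2800 + 700 = 3500
  container 2: 2700 + 600 = 3300
  container 3: 2400 + 1000 = 3400
  container 4: 2300 + 600 + 500 = 3400
  container 5: 2200 = 2200
  container 6: 2000 = 2000
This matches the lower bound, so 6 is optimal.

6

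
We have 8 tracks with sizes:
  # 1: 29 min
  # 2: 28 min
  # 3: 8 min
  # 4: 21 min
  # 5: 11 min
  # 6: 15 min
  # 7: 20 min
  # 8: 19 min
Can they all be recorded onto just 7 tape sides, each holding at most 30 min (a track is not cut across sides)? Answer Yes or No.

A valid assignment using 6 tape sides:
  side 1: 29 = 29
  side 2: 28 = 28
  side 3: 21 + 8 = 29
  side 4: 20 = 20
  side 5: 19 + 11 = 30
  side 6: 15 = 15
That uses only 6 ≤ 7, so 7 tape sides are enough.

Yes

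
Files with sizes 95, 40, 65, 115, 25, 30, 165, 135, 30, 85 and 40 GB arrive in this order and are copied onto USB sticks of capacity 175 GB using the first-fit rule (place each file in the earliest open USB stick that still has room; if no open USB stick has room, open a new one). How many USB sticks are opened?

6

  95 → USB stick 1 (new)  [load 95/175]
  40 → USB stick 1  [load 135/175]
  65 → USB stick 2 (new)  [load 65/175]
  115 → USB stick 3 (new)  [load 115/175]
  25 → USB stick 1  [load 160/175]
  30 → USB stick 2  [load 95/175]
  165 → USB stick 4 (new)  [load 165/175]
  135 → USB stick 5 (new)  [load 135/175]
  30 → USB stick 2  [load 125/175]
  85 → USB stick 6 (new)  [load 85/175]
  40 → USB stick 2  [load 165/175]
6 USB sticks opened.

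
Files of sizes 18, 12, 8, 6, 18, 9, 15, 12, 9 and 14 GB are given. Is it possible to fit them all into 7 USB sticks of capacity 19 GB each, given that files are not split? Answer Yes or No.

Total = 121 GB; ⌈121/19⌉ = 7.
The bound of 7 does not rule out 7, but exhaustive search shows no assignment into 7 USB sticks of capacity 19 GB exists — the minimum is 8.

No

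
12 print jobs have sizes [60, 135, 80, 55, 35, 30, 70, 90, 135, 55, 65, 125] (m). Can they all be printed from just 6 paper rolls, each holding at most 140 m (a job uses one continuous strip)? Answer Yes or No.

Total = 935 m; ⌈935/140⌉ = 7.
At least 7 paper rolls are required, but only 6 are allowed.

No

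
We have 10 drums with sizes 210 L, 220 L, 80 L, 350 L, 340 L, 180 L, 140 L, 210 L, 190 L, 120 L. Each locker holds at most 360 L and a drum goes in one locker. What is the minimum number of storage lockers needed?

7

Total = 350 + 340 + 220 + 210 + 210 + 190 + 180 + 140 + 120 + 80 = 2040 L.
Lower bound: ⌈2040/360⌉ = 6 storage lockers.
A packing using 7 storage lockers:
  locker 1: 350 = 350
  locker 2: 340 = 340
  locker 3: 220 + 140 = 360
  locker 4: 210 + 120 = 330
  locker 5: 210 + 80 = 290
  locker 6: 190 = 190
  locker 7: 180 = 180
No arrangement into 6 storage lockers stays within capacity, so 7 is optimal.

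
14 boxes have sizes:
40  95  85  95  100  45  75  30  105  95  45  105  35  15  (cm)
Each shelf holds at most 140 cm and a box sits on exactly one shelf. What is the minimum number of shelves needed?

Total = 105 + 105 + 100 + 95 + 95 + 95 + 85 + 75 + 45 + 45 + 40 + 35 + 30 + 15 = 965 cm.
Lower bound: ⌈965/140⌉ = 7 shelves.
Also, 8 boxes each exceed 70 cm, and no two of those can share a shelf, so at least 8 shelves are needed.
A packing using 8 shelves:
  shelf 1: 105 + 35 = 140
  shelf 2: 105 + 30 = 135
  shelf 3: 100 + 40 = 140
  shelf 4: 95 + 45 = 140
  shelf 5: 95 + 45 = 140
  shelf 6: 95 + 15 = 110
  shelf 7: 85 = 85
  shelf 8: 75 = 75
This matches the lower bound, so 8 is optimal.

8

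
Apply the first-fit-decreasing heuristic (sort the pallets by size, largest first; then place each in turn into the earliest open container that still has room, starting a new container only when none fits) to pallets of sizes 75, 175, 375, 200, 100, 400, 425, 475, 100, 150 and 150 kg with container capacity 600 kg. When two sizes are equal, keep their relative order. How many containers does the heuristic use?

Sorted descending: 475, 425, 400, 375, 200, 175, 150, 150, 100, 100, 75.
  475 → container 1 (new)  [load 475/600]
  425 → container 2 (new)  [load 425/600]
  400 → container 3 (new)  [load 400/600]
  375 → container 4 (new)  [load 375/600]
  200 → container 3  [load 600/600]
  175 → container 2  [load 600/600]
  150 → container 4  [load 525/600]
  150 → container 5 (new)  [load 150/600]
  100 → container 1  [load 575/600]
  100 → container 5  [load 250/600]
  75 → container 4  [load 600/600]
5 containers opened.

5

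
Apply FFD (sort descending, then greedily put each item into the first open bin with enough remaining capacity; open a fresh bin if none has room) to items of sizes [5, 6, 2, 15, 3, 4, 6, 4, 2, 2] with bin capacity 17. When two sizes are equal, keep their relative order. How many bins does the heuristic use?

Sorted descending: 15, 6, 6, 5, 4, 4, 3, 2, 2, 2.
  15 → bin 1 (new)  [load 15/17]
  6 → bin 2 (new)  [load 6/17]
  6 → bin 2  [load 12/17]
  5 → bin 2  [load 17/17]
  4 → bin 3 (new)  [load 4/17]
  4 → bin 3  [load 8/17]
  3 → bin 3  [load 11/17]
  2 → bin 1  [load 17/17]
  2 → bin 3  [load 13/17]
  2 → bin 3  [load 15/17]
3 bins opened.

3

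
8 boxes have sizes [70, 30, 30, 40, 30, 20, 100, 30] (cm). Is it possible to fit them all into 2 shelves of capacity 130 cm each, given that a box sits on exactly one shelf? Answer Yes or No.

Total = 350 cm; ⌈350/130⌉ = 3.
At least 3 shelves are required, but only 2 are allowed.

No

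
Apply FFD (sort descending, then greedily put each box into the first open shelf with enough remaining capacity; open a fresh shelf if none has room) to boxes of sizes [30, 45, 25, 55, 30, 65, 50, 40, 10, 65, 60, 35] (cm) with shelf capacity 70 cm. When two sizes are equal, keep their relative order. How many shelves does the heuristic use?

Sorted descending: 65, 65, 60, 55, 50, 45, 40, 35, 30, 30, 25, 10.
  65 → shelf 1 (new)  [load 65/70]
  65 → shelf 2 (new)  [load 65/70]
  60 → shelf 3 (new)  [load 60/70]
  55 → shelf 4 (new)  [load 55/70]
  50 → shelf 5 (new)  [load 50/70]
  45 → shelf 6 (new)  [load 45/70]
  40 → shelf 7 (new)  [load 40/70]
  35 → shelf 8 (new)  [load 35/70]
  30 → shelf 7  [load 70/70]
  30 → shelf 8  [load 65/70]
  25 → shelf 6  [load 70/70]
  10 → shelf 3  [load 70/70]
8 shelves opened.

8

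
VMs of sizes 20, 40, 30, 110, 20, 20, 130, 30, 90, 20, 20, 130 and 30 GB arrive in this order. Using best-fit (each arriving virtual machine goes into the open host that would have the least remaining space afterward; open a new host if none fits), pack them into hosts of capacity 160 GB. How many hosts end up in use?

  20 → host 1 (new)  [load 20/160]
  40 → host 1  [load 60/160]
  30 → host 1  [load 90/160]
  110 → host 2 (new)  [load 110/160]
  20 → host 2  [load 130/160]
  20 → host 2  [load 150/160]
  130 → host 3 (new)  [load 130/160]
  30 → host 3  [load 160/160]
  90 → host 4 (new)  [load 90/160]
  20 → host 1  [load 110/160]
  20 → host 1  [load 130/160]
  130 → host 5 (new)  [load 130/160]
  30 → host 1  [load 160/160]
5 hosts opened.

5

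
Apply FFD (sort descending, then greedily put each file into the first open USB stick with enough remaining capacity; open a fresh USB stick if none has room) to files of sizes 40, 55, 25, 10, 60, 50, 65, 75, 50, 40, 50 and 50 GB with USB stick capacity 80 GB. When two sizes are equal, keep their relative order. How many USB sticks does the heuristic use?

9

Sorted descending: 75, 65, 60, 55, 50, 50, 50, 50, 40, 40, 25, 10.
  75 → USB stick 1 (new)  [load 75/80]
  65 → USB stick 2 (new)  [load 65/80]
  60 → USB stick 3 (new)  [load 60/80]
  55 → USB stick 4 (new)  [load 55/80]
  50 → USB stick 5 (new)  [load 50/80]
  50 → USB stick 6 (new)  [load 50/80]
  50 → USB stick 7 (new)  [load 50/80]
  50 → USB stick 8 (new)  [load 50/80]
  40 → USB stick 9 (new)  [load 40/80]
  40 → USB stick 9  [load 80/80]
  25 → USB stick 4  [load 80/80]
  10 → USB stick 2  [load 75/80]
9 USB sticks opened.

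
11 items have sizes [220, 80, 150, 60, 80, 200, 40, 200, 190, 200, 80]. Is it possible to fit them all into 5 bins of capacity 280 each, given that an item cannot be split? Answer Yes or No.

Total = 1500; ⌈1500/280⌉ = 6.
At least 6 bins are required, but only 5 are allowed.

No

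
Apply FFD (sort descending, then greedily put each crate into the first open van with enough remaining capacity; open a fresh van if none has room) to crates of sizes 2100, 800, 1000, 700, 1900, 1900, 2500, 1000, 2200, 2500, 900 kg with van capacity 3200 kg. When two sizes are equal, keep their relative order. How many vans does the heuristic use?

Sorted descending: 2500, 2500, 2200, 2100, 1900, 1900, 1000, 1000, 900, 800, 700.
  2500 → van 1 (new)  [load 2500/3200]
  2500 → van 2 (new)  [load 2500/3200]
  2200 → van 3 (new)  [load 2200/3200]
  2100 → van 4 (new)  [load 2100/3200]
  1900 → van 5 (new)  [load 1900/3200]
  1900 → van 6 (new)  [load 1900/3200]
  1000 → van 3  [load 3200/3200]
  1000 → van 4  [load 3100/3200]
  900 → van 5  [load 2800/3200]
  800 → van 6  [load 2700/3200]
  700 → van 1  [load 3200/3200]
6 vans opened.

6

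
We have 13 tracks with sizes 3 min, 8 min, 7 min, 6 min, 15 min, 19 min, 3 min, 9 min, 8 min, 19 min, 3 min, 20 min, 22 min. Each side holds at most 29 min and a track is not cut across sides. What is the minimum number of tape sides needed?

Total = 22 + 20 + 19 + 19 + 15 + 9 + 8 + 8 + 7 + 6 + 3 + 3 + 3 = 142 min.
Lower bound: ⌈142/29⌉ = 5 tape sides.
A packing using 5 tape sides:
  side 1: 22 + 7 = 29
  side 2: 20 + 9 = 29
  side 3: 19 + 8 = 27
  side 4: 19 + 6 + 3 = 28
  side 5: 15 + 8 + 3 + 3 = 29
This matches the lower bound, so 5 is optimal.

5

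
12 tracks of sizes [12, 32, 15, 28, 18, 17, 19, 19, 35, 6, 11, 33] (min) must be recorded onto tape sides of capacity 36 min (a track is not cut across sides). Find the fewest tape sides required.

8

Total = 35 + 33 + 32 + 28 + 19 + 19 + 18 + 17 + 15 + 12 + 11 + 6 = 245 min.
Lower bound: ⌈245/36⌉ = 7 tape sides.
A packing using 8 tape sides:
  side 1: 35 = 35
  side 2: 33 = 33
  side 3: 32 = 32
  side 4: 28 + 6 = 34
  side 5: 19 + 17 = 36
  side 6: 19 + 15 = 34
  side 7: 18 + 12 = 30
  side 8: 11 = 11
No arrangement into 7 tape sides stays within capacity, so 8 is optimal.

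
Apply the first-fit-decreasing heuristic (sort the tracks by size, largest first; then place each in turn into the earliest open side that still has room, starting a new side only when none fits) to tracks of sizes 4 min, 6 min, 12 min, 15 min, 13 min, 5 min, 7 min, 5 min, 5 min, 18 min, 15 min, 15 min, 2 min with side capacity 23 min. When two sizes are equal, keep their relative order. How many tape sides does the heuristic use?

6

Sorted descending: 18, 15, 15, 15, 13, 12, 7, 6, 5, 5, 5, 4, 2.
  18 → side 1 (new)  [load 18/23]
  15 → side 2 (new)  [load 15/23]
  15 → side 3 (new)  [load 15/23]
  15 → side 4 (new)  [load 15/23]
  13 → side 5 (new)  [load 13/23]
  12 → side 6 (new)  [load 12/23]
  7 → side 2  [load 22/23]
  6 → side 3  [load 21/23]
  5 → side 1  [load 23/23]
  5 → side 4  [load 20/23]
  5 → side 5  [load 18/23]
  4 → side 5  [load 22/23]
  2 → side 3  [load 23/23]
6 tape sides opened.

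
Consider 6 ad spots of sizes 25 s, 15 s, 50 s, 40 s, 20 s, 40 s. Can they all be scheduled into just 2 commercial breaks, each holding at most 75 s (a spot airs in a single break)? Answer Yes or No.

No

Total = 190 s; ⌈190/75⌉ = 3.
At least 3 commercial breaks are required, but only 2 are allowed.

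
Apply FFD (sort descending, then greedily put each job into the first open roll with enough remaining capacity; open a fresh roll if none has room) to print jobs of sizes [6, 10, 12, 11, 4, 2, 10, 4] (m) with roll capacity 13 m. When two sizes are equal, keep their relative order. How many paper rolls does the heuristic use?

Sorted descending: 12, 11, 10, 10, 6, 4, 4, 2.
  12 → roll 1 (new)  [load 12/13]
  11 → roll 2 (new)  [load 11/13]
  10 → roll 3 (new)  [load 10/13]
  10 → roll 4 (new)  [load 10/13]
  6 → roll 5 (new)  [load 6/13]
  4 → roll 5  [load 10/13]
  4 → roll 6 (new)  [load 4/13]
  2 → roll 2  [load 13/13]
6 paper rolls opened.

6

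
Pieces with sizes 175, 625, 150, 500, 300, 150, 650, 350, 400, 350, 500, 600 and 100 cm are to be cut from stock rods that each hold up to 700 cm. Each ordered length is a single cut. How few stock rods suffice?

Total = 650 + 625 + 600 + 500 + 500 + 400 + 350 + 350 + 300 + 175 + 150 + 150 + 100 = 4850 cm.
Lower bound: ⌈4850/700⌉ = 7 stock rods.
A packing using 8 stock rods:
  stock rod 1: 650 = 650
  stock rod 2: 625 = 625
  stock rod 3: 600 + 100 = 700
  stock rod 4: 500 + 175 = 675
  stock rod 5: 500 + 150 = 650
  stock rod 6: 400 + 300 = 700
  stock rod 7: 350 + 350 = 700
  stock rod 8: 150 = 150
No arrangement into 7 stock rods stays within capacity, so 8 is optimal.

8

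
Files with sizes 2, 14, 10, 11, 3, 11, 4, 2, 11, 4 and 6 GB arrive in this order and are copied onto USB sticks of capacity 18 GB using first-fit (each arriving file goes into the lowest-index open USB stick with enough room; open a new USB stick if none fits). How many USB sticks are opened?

5

  2 → USB stick 1 (new)  [load 2/18]
  14 → USB stick 1  [load 16/18]
  10 → USB stick 2 (new)  [load 10/18]
  11 → USB stick 3 (new)  [load 11/18]
  3 → USB stick 2  [load 13/18]
  11 → USB stick 4 (new)  [load 11/18]
  4 → USB stick 2  [load 17/18]
  2 → USB stick 1  [load 18/18]
  11 → USB stick 5 (new)  [load 11/18]
  4 → USB stick 3  [load 15/18]
  6 → USB stick 4  [load 17/18]
5 USB sticks opened.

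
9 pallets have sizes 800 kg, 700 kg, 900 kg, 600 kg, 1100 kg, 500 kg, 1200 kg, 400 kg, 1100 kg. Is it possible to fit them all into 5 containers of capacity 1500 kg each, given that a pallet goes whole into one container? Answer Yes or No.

No

Total = 7300 kg; ⌈7300/1500⌉ = 5.
The bound of 5 does not rule out 5, but exhaustive search shows no assignment into 5 containers of capacity 1500 kg exists — the minimum is 6.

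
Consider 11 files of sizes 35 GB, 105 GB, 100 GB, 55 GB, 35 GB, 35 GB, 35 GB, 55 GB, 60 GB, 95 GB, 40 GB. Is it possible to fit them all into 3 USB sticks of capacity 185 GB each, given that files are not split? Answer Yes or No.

No

Total = 650 GB; ⌈650/185⌉ = 4.
At least 4 USB sticks are required, but only 3 are allowed.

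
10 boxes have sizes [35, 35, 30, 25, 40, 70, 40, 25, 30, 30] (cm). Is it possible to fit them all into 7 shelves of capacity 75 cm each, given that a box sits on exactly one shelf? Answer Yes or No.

Yes

A valid assignment using 6 shelves:
  shelf 1: 70 = 70
  shelf 2: 40 + 35 = 75
  shelf 3: 40 + 35 = 75
  shelf 4: 30 + 30 = 60
  shelf 5: 30 + 25 = 55
  shelf 6: 25 = 25
That uses only 6 ≤ 7, so 7 shelves are enough.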